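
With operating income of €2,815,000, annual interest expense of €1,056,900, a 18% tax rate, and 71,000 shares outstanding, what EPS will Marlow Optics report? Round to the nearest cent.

€20.30

Pre-tax income = €2,815,000 − €1,056,900.00 = €1,758,100.00.
After tax at 18%: net income = €1,758,100.00 × 0.82 = €1,441,642.00.
Per share: €1,441,642.00 / 71,000 shares = €20.30.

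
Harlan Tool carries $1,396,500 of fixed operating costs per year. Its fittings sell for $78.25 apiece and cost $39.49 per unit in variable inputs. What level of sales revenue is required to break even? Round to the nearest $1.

CM per unit = $78.25 − $39.49 = $38.76; CM ratio = $38.76 / $78.25 = 0.4953.
Break-even revenue = fixed costs × price ÷ CM = $1,396,500 × $78.25 ÷ $38.76 = $2,819,301.

$2,819,301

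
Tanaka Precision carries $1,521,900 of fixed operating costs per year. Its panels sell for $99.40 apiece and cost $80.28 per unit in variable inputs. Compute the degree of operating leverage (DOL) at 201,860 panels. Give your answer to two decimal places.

1.65

At 201,860 units, contribution = 201,860 × $19.12 = $3,859,563.20.
Operating income = contribution − fixed costs = $3,859,563.20 − $1,521,900 = $2,337,663.20.
Degree of operating leverage = $3,859,563.20 / $2,337,663.20 = 1.6510.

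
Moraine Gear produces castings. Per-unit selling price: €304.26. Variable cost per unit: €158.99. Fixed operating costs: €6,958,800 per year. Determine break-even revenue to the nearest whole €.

Contribution margin per unit = €304.26 − €158.99 = €145.27, a CM ratio of €145.27 ÷ €304.26 = 0.4775.
Break-even revenue = fixed costs × price ÷ CM = €6,958,800 × €304.26 ÷ €145.27 = €14,574,823.

€14,574,823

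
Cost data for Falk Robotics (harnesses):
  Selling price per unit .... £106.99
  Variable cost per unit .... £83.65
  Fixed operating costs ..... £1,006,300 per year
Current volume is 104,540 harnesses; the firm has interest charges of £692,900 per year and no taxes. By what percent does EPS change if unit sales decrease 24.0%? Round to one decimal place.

-79.1%

Total contribution margin = 104,540 × £23.34 = £2,439,963.60.
EBIT = £2,439,963.60 − £1,006,300 = £1,433,663.60.
After interest of £692,900.00, pre-tax earnings = £740,763.60.
DCL = total CM / (EBIT − I) = £2,439,963.60 / £740,763.60 = 3.2938.
EPS therefore changes by 3.2938 × (-24.0%) = -79.1%.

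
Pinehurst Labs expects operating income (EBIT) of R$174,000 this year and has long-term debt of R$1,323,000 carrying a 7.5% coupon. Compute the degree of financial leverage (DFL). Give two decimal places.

2.33

Annual interest charges come to R$99,225.00.
DFL = EBIT ÷ (EBIT − I) = R$174,000 ÷ (R$174,000 − R$99,225.00) = R$174,000 ÷ R$74,775.00 = 2.3270.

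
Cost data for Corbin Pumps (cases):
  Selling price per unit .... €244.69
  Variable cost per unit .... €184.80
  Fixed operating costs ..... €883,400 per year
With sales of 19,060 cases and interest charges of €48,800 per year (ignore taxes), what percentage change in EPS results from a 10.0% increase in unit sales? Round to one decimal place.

Contribution at this volume is 19,060 × €59.89 = €1,141,503.40.
EBIT = €1,141,503.40 − €883,400 = €258,103.40.
After interest of €48,800.00, pre-tax earnings = €209,303.40.
DCL = total CM / (EBIT − I) = €1,141,503.40 / €209,303.40 = 5.4538.
EPS therefore changes by 5.4538 × (+10.0%) = +54.5%.

+54.5%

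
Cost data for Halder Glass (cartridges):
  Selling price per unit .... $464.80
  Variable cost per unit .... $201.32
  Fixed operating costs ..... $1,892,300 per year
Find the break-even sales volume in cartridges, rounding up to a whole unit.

Each unit contributes $464.80 − $201.32 = $263.48.
Break-even volume = fixed costs ÷ CM per unit = $1,892,300 ÷ $263.48 = 7,181.95, so 7,182 cartridges.

7,182 cartridges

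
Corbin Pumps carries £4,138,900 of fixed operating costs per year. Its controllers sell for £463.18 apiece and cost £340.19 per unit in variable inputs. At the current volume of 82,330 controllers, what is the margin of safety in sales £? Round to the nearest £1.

£22,546,523

Contribution margin per unit = £463.18 − £340.19 = £122.99. Break-even units = £4,138,900 ÷ £122.99 = 33,652.33; break-even revenue = 33,652.33 × £463.18 = £15,587,085.96.
Actual sales revenue = 82,330 × £463.18 = £38,133,609.40.
Margin of safety = £38,133,609.40 − £15,587,085.96 = £22,546,523.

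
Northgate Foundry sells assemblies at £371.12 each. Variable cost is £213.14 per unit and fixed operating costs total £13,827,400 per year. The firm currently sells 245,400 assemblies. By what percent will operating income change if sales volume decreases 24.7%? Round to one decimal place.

-38.4%

Total contribution margin = 245,400 × £157.98 = £38,768,292.00.
Operating income = contribution − fixed costs = £38,768,292.00 − £13,827,400 = £24,940,892.00.
DOL = contribution ÷ EBIT = £38,768,292.00 ÷ £24,940,892.00 = 1.5544.
Operating income changes by 1.5544 × -24.7% = -38.4%.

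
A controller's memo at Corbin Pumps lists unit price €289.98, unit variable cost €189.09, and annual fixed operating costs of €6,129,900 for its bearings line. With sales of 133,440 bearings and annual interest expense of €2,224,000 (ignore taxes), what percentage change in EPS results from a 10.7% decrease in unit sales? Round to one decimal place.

Total contribution margin = 133,440 × €100.89 = €13,462,761.60.
EBIT = €13,462,761.60 − €6,129,900 = €7,332,861.60.
After interest of €2,224,000.00, pre-tax earnings = €5,108,861.60.
Degree of combined leverage = contribution ÷ (EBIT − I) = €13,462,761.60 ÷ €5,108,861.60 = 2.6352.
EPS therefore changes by 2.6352 × (-10.7%) = -28.2%.

-28.2%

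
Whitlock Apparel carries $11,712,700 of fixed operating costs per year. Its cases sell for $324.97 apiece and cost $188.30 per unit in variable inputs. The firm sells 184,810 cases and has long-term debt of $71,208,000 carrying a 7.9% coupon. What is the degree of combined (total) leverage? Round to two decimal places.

At 184,810 units, contribution = 184,810 × $136.67 = $25,257,982.70.
EBIT = $25,257,982.70 − $11,712,700 = $13,545,282.70. Interest = $5,625,432.00, so EBIT − I = $7,919,850.70.
DCL = contribution ÷ (EBIT − I) = $25,257,982.70 ÷ $7,919,850.70 = 3.1892.

3.19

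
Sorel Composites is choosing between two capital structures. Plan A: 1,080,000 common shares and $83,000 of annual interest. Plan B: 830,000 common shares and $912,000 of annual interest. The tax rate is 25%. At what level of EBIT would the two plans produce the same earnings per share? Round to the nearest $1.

At indifference, (EBIT − 83,000)(1 − t)/1,080,000 = (EBIT − 912,000)(1 − t)/830,000.
Cancelling (1 − t) and cross-multiplying: 830,000·(EBIT − 83,000) = 1,080,000·(EBIT − 912,000).
EBIT × (1,080,000 − 830,000) = 912,000 × 1,080,000 − 83,000 × 830,000 = 916,070,000,000, so EBIT = 916,070,000,000 ÷ 250,000 = 3,664,280.00.

$3,664,280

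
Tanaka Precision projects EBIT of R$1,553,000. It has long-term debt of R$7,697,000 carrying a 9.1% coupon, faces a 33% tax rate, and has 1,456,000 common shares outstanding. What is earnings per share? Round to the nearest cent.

R$0.39

Interest = R$700,427.00, so EBT = R$1,553,000 − R$700,427.00 = R$852,573.00.
Net income = R$852,573.00 × (1 − 0.33) = R$571,223.91.
EPS = R$571,223.91 ÷ 1,456,000 = R$0.39.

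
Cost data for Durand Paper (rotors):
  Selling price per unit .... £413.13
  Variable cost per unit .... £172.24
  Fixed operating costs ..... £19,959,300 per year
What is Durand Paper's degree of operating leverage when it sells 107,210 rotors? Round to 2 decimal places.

At 107,210 units, contribution = 107,210 × £240.89 = £25,825,816.90.
Subtracting fixed costs: EBIT = £25,825,816.90 − £19,959,300 = £5,866,516.90.
So DOL = total CM / EBIT = £25,825,816.90 / £5,866,516.90 = 4.4022.

4.40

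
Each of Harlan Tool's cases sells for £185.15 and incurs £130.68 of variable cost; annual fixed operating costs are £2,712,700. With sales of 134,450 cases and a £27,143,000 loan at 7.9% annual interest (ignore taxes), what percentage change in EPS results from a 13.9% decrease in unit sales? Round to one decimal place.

-41.3%

Contribution at this volume is 134,450 × £54.47 = £7,323,491.50.
Subtracting fixed costs: EBIT = £7,323,491.50 − £2,712,700 = £4,610,791.50.
Interest = £2,144,297.00, so EBIT − I = £2,466,494.50.
DCL = total CM / (EBIT − I) = £7,323,491.50 / £2,466,494.50 = 2.9692.
%ΔEPS = DCL × %ΔSales = 2.9692 × -13.9% = -41.3%.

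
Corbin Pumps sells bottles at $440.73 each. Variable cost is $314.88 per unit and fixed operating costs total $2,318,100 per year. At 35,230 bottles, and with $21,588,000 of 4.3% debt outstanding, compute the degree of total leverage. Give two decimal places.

Total contribution margin = 35,230 × $125.85 = $4,433,695.50.
EBIT = $4,433,695.50 − $2,318,100 = $2,115,595.50. Interest = $928,284.00.
DOL = $4,433,695.50 ÷ $2,115,595.50 = 2.0957; DFL = $2,115,595.50 ÷ $1,187,311.50 = 1.7818.
DCL = DOL × DFL = 2.0957 × 1.7818 = 3.7341.

3.73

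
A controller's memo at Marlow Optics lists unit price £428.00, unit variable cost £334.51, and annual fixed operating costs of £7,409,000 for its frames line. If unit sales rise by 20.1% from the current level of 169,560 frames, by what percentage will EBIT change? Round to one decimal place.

+37.7%

Contribution at this volume is 169,560 × £93.49 = £15,852,164.40.
Operating income = contribution − fixed costs = £15,852,164.40 − £7,409,000 = £8,443,164.40.
So DOL = total CM / EBIT = £15,852,164.40 / £8,443,164.40 = 1.8775.
%ΔEBIT = DOL × %ΔSales = 1.8775 × +20.1% = +37.7%.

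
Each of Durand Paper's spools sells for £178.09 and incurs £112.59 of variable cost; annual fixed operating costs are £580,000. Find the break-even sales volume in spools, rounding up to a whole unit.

Contribution margin per unit = £178.09 − £112.59 = £65.50.
Break-even volume = fixed costs ÷ CM per unit = £580,000 ÷ £65.50 = 8,854.96, so 8,855 spools.

8,855 spools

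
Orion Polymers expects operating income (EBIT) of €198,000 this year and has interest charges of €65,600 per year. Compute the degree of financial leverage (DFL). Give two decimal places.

Annual interest charges come to €65,600.00.
Degree of financial leverage = EBIT / (EBIT − interest) = €198,000 / €132,400.00 = 1.4955.

1.50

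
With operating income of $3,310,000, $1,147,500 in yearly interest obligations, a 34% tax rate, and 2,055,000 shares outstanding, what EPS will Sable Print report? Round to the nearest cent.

Interest = $1,147,500.00, so EBT = $3,310,000 − $1,147,500.00 = $2,162,500.00.
Net income = $2,162,500.00 × (1 − 0.34) = $1,427,250.00.
EPS = $1,427,250.00 ÷ 2,055,000 = $0.69.

$0.69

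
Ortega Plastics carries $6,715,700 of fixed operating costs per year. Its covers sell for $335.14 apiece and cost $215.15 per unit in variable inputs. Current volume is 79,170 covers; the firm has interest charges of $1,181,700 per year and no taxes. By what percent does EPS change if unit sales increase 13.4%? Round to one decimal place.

At 79,170 units, contribution = 79,170 × $119.99 = $9,499,608.30.
Subtracting fixed costs: EBIT = $9,499,608.30 − $6,715,700 = $2,783,908.30.
Interest = $1,181,700.00, so EBIT − I = $1,602,208.30.
Degree of combined leverage = contribution ÷ (EBIT − I) = $9,499,608.30 ÷ $1,602,208.30 = 5.9291.
%ΔEPS = DCL × %ΔSales = 5.9291 × +13.4% = +79.4%.

+79.4%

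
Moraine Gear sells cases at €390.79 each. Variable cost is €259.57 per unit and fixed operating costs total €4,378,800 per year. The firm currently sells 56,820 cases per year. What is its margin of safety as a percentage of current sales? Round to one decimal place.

41.3%

Each unit contributes €390.79 − €259.57 = €131.22. Break-even units = €4,378,800 ÷ €131.22 = 33,369.91; break-even revenue = 33,369.91 × €390.79 = €13,040,628.35.
Current sales = 56,820 × €390.79 = €22,204,687.80.
Margin of safety = (€22,204,687.80 − €13,040,628.35) ÷ €22,204,687.80 = 41.3%.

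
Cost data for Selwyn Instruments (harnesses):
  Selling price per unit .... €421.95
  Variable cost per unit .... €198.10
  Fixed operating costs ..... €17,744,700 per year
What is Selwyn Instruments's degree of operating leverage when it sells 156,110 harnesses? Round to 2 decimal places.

2.03

Total contribution margin = 156,110 × €223.85 = €34,945,223.50.
Operating income = contribution − fixed costs = €34,945,223.50 − €17,744,700 = €17,200,523.50.
DOL = contribution ÷ EBIT = €34,945,223.50 ÷ €17,200,523.50 = 2.0316.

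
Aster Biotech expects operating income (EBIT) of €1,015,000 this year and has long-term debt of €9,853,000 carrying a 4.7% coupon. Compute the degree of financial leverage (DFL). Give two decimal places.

1.84

Interest = €463,091.00.
Degree of financial leverage = EBIT / (EBIT − interest) = €1,015,000 / €551,909.00 = 1.8391.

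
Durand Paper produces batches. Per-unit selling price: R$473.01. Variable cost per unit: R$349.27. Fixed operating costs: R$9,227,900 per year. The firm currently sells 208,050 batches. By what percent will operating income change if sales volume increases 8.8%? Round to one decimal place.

+13.7%

At 208,050 units, contribution = 208,050 × R$123.74 = R$25,744,107.00.
Operating income = contribution − fixed costs = R$25,744,107.00 − R$9,227,900 = R$16,516,207.00.
So DOL = total CM / EBIT = R$25,744,107.00 / R$16,516,207.00 = 1.5587.
Operating income changes by 1.5587 × +8.8% = +13.7%.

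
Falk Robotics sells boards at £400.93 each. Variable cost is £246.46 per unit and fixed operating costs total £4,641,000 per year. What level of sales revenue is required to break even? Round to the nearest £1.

£12,045,809

CM per unit = £400.93 − £246.46 = £154.47; CM ratio = £154.47 / £400.93 = 0.3853.
Break-even revenue = fixed costs × price ÷ CM = £4,641,000 × £400.93 ÷ £154.47 = £12,045,809.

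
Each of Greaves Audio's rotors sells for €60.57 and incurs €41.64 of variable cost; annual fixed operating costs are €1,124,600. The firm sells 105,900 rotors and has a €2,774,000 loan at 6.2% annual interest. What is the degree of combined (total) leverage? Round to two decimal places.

2.83

At 105,900 units, contribution = 105,900 × €18.93 = €2,004,687.00.
Subtracting fixed costs: EBIT = €2,004,687.00 − €1,124,600 = €880,087.00. Interest = €171,988.00.
DOL = €2,004,687.00 ÷ €880,087.00 = 2.2778; DFL = €880,087.00 ÷ €708,099.00 = 1.2429.
DCL = DOL × DFL = 2.2778 × 1.2429 = 2.8311.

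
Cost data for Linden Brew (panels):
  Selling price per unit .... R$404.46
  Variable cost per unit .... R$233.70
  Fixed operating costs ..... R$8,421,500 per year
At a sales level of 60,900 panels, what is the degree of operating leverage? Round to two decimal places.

Contribution at this volume is 60,900 × R$170.76 = R$10,399,284.00.
Subtracting fixed costs: EBIT = R$10,399,284.00 − R$8,421,500 = R$1,977,784.00.
So DOL = total CM / EBIT = R$10,399,284.00 / R$1,977,784.00 = 5.2580.

5.26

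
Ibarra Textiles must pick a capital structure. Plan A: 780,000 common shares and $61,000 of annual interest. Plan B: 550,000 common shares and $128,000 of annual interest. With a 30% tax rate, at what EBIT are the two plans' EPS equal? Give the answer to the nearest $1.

At indifference, (EBIT − 61,000)(1 − t)/780,000 = (EBIT − 128,000)(1 − t)/550,000.
The (1 − t) factor cancels: (EBIT − 61,000) × 550,000 = (EBIT − 128,000) × 780,000.
Solving, EBIT = (128,000·780,000 − 61,000·550,000) / (780,000 − 550,000) = 66,290,000,000 / 230,000 = 288,217.39.

$288,217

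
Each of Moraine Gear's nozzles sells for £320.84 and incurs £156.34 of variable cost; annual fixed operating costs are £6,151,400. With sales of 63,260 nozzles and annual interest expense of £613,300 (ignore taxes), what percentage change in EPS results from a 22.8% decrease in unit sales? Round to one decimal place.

-65.2%

Total contribution margin = 63,260 × £164.50 = £10,406,270.00.
Operating income = contribution − fixed costs = £10,406,270.00 − £6,151,400 = £4,254,870.00.
After interest of £613,300.00, pre-tax earnings = £3,641,570.00.
Degree of combined leverage = contribution ÷ (EBIT − I) = £10,406,270.00 ÷ £3,641,570.00 = 2.8576.
%ΔEPS = DCL × %ΔSales = 2.8576 × -22.8% = -65.2%.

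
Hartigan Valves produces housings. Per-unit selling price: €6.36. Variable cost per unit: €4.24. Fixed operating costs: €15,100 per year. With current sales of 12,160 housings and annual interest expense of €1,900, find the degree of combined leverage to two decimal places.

At 12,160 units, contribution = 12,160 × €2.12 = €25,779.20.
EBIT = €25,779.20 − €15,100 = €10,679.20. Interest = €1,900.00.
DOL = €25,779.20 ÷ €10,679.20 = 2.4140; DFL = €10,679.20 ÷ €8,779.20 = 1.2164.
Combined leverage = 2.4140 × 1.2164 = 2.9364.

2.94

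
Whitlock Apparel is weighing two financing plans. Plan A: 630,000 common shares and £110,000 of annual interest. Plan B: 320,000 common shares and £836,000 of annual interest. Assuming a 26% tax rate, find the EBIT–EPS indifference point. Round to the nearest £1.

£1,585,419

Set EPS_A = EPS_B: (EBIT − £110,000)(1 − 0.26) ÷ 630,000 = (EBIT − £836,000)(1 − 0.26) ÷ 320,000.
Cancelling (1 − t) and cross-multiplying: 320,000·(EBIT − 110,000) = 630,000·(EBIT − 836,000).
Solving, EBIT = (836,000·630,000 − 110,000·320,000) / (630,000 − 320,000) = 491,480,000,000 / 310,000 = 1,585,419.35.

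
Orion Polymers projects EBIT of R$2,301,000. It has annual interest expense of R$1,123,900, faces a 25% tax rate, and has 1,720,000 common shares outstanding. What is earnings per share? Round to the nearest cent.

Interest = R$1,123,900.00, so EBT = R$2,301,000 − R$1,123,900.00 = R$1,177,100.00.
After tax at 25%: net income = R$1,177,100.00 × 0.75 = R$882,825.00.
EPS = R$882,825.00 ÷ 1,720,000 = R$0.51.

R$0.51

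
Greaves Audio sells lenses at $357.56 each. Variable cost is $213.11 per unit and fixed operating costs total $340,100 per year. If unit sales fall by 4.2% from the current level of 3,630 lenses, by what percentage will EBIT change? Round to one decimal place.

-12.0%

Contribution at this volume is 3,630 × $144.45 = $524,353.50.
EBIT = $524,353.50 − $340,100 = $184,253.50.
So DOL = total CM / EBIT = $524,353.50 / $184,253.50 = 2.8458.
%ΔEBIT = DOL × %ΔSales = 2.8458 × -4.2% = -12.0%.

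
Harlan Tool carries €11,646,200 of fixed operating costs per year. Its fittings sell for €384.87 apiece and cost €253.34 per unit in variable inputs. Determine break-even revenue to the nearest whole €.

Contribution margin per unit = €384.87 − €253.34 = €131.53, a CM ratio of €131.53 ÷ €384.87 = 0.3418.
Break-even revenue = fixed costs × price ÷ CM = €11,646,200 × €384.87 ÷ €131.53 = €34,077,952.

€34,077,952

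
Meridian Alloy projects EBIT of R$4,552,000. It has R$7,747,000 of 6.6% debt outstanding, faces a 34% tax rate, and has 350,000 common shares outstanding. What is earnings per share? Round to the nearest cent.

R$7.62

Pre-tax income = R$4,552,000 − R$511,302.00 = R$4,040,698.00.
After tax at 34%: net income = R$4,040,698.00 × 0.66 = R$2,666,860.68.
Per share: R$2,666,860.68 / 350,000 shares = R$7.62.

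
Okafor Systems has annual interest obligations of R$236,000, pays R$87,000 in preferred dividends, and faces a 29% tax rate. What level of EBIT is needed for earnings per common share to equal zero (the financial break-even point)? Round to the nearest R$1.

Preferred dividends are paid after tax, so their pre-tax equivalent is R$87,000 ÷ (1 − 0.29) = R$122,535.21.
EPS = 0 when EBIT covers interest plus the pre-tax preferred burden: R$236,000 + R$122,535.21 = R$358,535.21.

R$358,535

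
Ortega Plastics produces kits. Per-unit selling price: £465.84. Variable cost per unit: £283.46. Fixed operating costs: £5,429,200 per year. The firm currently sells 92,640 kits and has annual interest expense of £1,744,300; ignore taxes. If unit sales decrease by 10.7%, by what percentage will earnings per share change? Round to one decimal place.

Total contribution margin = 92,640 × £182.38 = £16,895,683.20.
EBIT = £16,895,683.20 − £5,429,200 = £11,466,483.20.
Interest = £1,744,300.00, so EBIT − I = £9,722,183.20.
DCL = total CM / (EBIT − I) = £16,895,683.20 / £9,722,183.20 = 1.7378.
%ΔEPS = DCL × %ΔSales = 1.7378 × -10.7% = -18.6%.

-18.6%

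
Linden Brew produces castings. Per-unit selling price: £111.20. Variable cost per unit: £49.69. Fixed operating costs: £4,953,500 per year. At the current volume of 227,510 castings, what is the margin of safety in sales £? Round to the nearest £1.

£16,343,996

Unit CM = price − variable cost = £111.20 − £49.69 = £61.51. Break-even units = £4,953,500 ÷ £61.51 = 80,531.62; break-even revenue = 80,531.62 × £111.20 = £8,955,116.24.
Current sales = 227,510 × £111.20 = £25,299,112.00.
Margin of safety = £25,299,112.00 − £8,955,116.24 = £16,343,996.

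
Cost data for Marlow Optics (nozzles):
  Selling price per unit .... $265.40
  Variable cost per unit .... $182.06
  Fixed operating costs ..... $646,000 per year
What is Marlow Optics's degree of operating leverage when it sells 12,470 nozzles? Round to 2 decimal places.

At 12,470 units, contribution = 12,470 × $83.34 = $1,039,249.80.
EBIT = $1,039,249.80 − $646,000 = $393,249.80.
DOL = contribution ÷ EBIT = $1,039,249.80 ÷ $393,249.80 = 2.6427.

2.64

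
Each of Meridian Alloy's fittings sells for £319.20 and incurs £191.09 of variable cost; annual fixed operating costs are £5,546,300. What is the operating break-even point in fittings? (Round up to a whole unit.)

Each unit contributes £319.20 − £191.09 = £128.11.
Break-even Q = £5,546,300 / £128.11 = 43,293.26 → 43,294 fittings.

43,294 fittings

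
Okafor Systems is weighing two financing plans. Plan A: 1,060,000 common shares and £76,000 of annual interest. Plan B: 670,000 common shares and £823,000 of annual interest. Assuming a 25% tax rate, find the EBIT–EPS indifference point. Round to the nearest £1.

At indifference, (EBIT − 76,000)(1 − t)/1,060,000 = (EBIT − 823,000)(1 − t)/670,000.
Cancelling (1 − t) and cross-multiplying: 670,000·(EBIT − 76,000) = 1,060,000·(EBIT − 823,000).
Solving, EBIT = (823,000·1,060,000 − 76,000·670,000) / (1,060,000 − 670,000) = 821,460,000,000 / 390,000 = 2,106,307.69.

£2,106,308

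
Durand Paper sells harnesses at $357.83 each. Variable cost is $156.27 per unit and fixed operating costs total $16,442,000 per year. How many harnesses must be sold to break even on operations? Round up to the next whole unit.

Each unit contributes $357.83 − $156.27 = $201.56.
Units to break even: $16,442,000 ÷ $201.56 = 81,573.72, rounded up to 81,574.

81,574 harnesses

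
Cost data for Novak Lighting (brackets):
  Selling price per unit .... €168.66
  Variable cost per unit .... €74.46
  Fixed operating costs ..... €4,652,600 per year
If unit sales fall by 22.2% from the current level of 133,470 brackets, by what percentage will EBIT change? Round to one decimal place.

-35.2%

At 133,470 units, contribution = 133,470 × €94.20 = €12,572,874.00.
EBIT = €12,572,874.00 − €4,652,600 = €7,920,274.00.
DOL = contribution ÷ EBIT = €12,572,874.00 ÷ €7,920,274.00 = 1.5874.
%ΔEBIT = DOL × %ΔSales = 1.5874 × -22.2% = -35.2%.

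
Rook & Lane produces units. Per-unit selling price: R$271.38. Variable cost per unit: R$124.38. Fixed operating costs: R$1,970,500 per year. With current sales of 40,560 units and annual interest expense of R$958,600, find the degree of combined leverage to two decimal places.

1.97

At 40,560 units, contribution = 40,560 × R$147.00 = R$5,962,320.00.
EBIT = R$5,962,320.00 − R$1,970,500 = R$3,991,820.00. Interest = R$958,600.00, so EBIT − I = R$3,033,220.00.
Degree of total leverage = total CM / (EBIT − interest) = R$5,962,320.00 / R$3,033,220.00 = 1.9657.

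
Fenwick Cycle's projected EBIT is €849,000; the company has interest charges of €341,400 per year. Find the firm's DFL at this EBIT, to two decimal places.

Interest = €341,400.00.
DFL = EBIT ÷ (EBIT − I) = €849,000 ÷ (€849,000 − €341,400.00) = €849,000 ÷ €507,600.00 = 1.6726.

1.67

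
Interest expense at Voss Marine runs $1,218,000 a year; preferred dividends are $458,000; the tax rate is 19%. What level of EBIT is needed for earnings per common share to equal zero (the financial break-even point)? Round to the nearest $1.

Grossing the preferred dividend up to pre-tax terms: $458,000 / (1 − 0.19) = $565,432.10.
Financial break-even EBIT = interest + D_p ÷ (1 − t) = $1,218,000 + $565,432.10 = $1,783,432.10.

$1,783,432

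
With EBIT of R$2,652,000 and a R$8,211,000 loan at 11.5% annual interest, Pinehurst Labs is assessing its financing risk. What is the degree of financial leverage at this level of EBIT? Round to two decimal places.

1.55

Annual interest charges come to R$944,265.00.
Degree of financial leverage = EBIT / (EBIT − interest) = R$2,652,000 / R$1,707,735.00 = 1.5529.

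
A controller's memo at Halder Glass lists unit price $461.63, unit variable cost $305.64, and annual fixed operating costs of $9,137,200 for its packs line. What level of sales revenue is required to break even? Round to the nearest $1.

$27,040,231

CM per unit = $461.63 − $305.64 = $155.99; CM ratio = $155.99 / $461.63 = 0.3379.
Break-even revenue = fixed costs × price ÷ CM = $9,137,200 × $461.63 ÷ $155.99 = $27,040,231.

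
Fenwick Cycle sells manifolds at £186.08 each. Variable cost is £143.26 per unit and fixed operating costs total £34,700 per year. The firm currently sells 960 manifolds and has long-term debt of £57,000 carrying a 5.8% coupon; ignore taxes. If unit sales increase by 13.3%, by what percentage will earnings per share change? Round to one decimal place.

+176.3%

At 960 units, contribution = 960 × £42.82 = £41,107.20.
EBIT = £41,107.20 − £34,700 = £6,407.20.
After interest of £3,306.00, pre-tax earnings = £3,101.20.
Degree of combined leverage = contribution ÷ (EBIT − I) = £41,107.20 ÷ £3,101.20 = 13.2553.
EPS therefore changes by 13.2553 × (+13.3%) = +176.3%.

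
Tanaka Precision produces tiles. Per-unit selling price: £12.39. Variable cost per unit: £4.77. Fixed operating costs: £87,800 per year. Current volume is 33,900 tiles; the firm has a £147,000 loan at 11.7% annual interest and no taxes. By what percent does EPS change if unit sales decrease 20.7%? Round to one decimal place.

Contribution at this volume is 33,900 × £7.62 = £258,318.00.
EBIT = £258,318.00 − £87,800 = £170,518.00.
Interest = £17,199.00, so EBIT − I = £153,319.00.
Degree of combined leverage = contribution ÷ (EBIT − I) = £258,318.00 ÷ £153,319.00 = 1.6848.
%ΔEPS = DCL × %ΔSales = 1.6848 × -20.7% = -34.9%.

-34.9%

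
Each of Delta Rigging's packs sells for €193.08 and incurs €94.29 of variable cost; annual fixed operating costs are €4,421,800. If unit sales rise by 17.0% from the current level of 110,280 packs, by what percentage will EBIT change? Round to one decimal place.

Contribution at this volume is 110,280 × €98.79 = €10,894,561.20.
Operating income = contribution − fixed costs = €10,894,561.20 − €4,421,800 = €6,472,761.20.
Degree of operating leverage = €10,894,561.20 / €6,472,761.20 = 1.6831.
So EBIT moves 1.6831 × (+17.0%) = +28.6%.

+28.6%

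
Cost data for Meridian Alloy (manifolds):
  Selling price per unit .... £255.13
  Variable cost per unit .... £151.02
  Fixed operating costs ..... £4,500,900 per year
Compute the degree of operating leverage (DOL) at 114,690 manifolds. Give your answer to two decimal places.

1.61

At 114,690 units, contribution = 114,690 × £104.11 = £11,940,375.90.
EBIT = £11,940,375.90 − £4,500,900 = £7,439,475.90.
Degree of operating leverage = £11,940,375.90 / £7,439,475.90 = 1.6050.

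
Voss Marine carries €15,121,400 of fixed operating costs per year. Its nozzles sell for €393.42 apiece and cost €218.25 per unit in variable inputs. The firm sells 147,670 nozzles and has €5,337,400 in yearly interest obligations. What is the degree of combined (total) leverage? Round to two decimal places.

4.78

Contribution at this volume is 147,670 × €175.17 = €25,867,353.90.
EBIT = €25,867,353.90 − €15,121,400 = €10,745,953.90. Interest = €5,337,400.00.
DOL = €25,867,353.90 ÷ €10,745,953.90 = 2.4072; DFL = €10,745,953.90 ÷ €5,408,553.90 = 1.9868.
Combined leverage = 2.4072 × 1.9868 = 4.7826.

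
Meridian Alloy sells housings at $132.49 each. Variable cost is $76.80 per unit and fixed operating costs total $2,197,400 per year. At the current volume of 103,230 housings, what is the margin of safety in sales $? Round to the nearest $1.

Contribution margin per unit = $132.49 − $76.80 = $55.69. Break-even units = $2,197,400 ÷ $55.69 = 39,457.71; break-even revenue = 39,457.71 × $132.49 = $5,227,752.31.
Actual sales revenue = 103,230 × $132.49 = $13,676,942.70.
Margin of safety = $13,676,942.70 − $5,227,752.31 = $8,449,190.

$8,449,190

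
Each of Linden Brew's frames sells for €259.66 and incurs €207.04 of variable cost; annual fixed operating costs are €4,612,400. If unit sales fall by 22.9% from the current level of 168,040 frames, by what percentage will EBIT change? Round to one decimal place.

Contribution at this volume is 168,040 × €52.62 = €8,842,264.80.
EBIT = €8,842,264.80 − €4,612,400 = €4,229,864.80.
So DOL = total CM / EBIT = €8,842,264.80 / €4,229,864.80 = 2.0904.
%ΔEBIT = DOL × %ΔSales = 2.0904 × -22.9% = -47.9%.

-47.9%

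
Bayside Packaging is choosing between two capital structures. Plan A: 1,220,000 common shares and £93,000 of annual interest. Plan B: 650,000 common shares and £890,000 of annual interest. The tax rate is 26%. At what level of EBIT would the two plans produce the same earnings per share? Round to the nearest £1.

£1,798,860

Set EPS_A = EPS_B: (EBIT − £93,000)(1 − 0.26) ÷ 1,220,000 = (EBIT − £890,000)(1 − 0.26) ÷ 650,000.
Cancelling (1 − t) and cross-multiplying: 650,000·(EBIT − 93,000) = 1,220,000·(EBIT − 890,000).
EBIT × (1,220,000 − 650,000) = 890,000 × 1,220,000 − 93,000 × 650,000 = 1,025,350,000,000, so EBIT = 1,025,350,000,000 ÷ 570,000 = 1,798,859.65.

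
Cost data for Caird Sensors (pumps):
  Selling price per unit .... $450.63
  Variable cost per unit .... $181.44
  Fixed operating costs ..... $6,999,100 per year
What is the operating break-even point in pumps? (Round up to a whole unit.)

26,001 pumps

Contribution margin per unit = $450.63 − $181.44 = $269.19.
Units to break even: $6,999,100 ÷ $269.19 = 26,000.59, rounded up to 26,001.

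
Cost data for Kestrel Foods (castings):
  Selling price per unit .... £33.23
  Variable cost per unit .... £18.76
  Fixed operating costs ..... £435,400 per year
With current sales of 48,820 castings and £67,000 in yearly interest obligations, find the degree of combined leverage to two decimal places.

3.46

Total contribution margin = 48,820 × £14.47 = £706,425.40.
Subtracting fixed costs: EBIT = £706,425.40 − £435,400 = £271,025.40. Interest = £67,000.00.
DOL = £706,425.40 ÷ £271,025.40 = 2.6065; DFL = £271,025.40 ÷ £204,025.40 = 1.3284.
Combined leverage = 2.6065 × 1.3284 = 3.4625.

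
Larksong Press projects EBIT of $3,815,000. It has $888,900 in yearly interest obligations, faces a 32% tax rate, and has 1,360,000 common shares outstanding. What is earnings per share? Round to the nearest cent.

Interest = $888,900.00, so EBT = $3,815,000 − $888,900.00 = $2,926,100.00.
Net income = $2,926,100.00 × (1 − 0.32) = $1,989,748.00.
EPS = $1,989,748.00 ÷ 1,360,000 = $1.46.

$1.46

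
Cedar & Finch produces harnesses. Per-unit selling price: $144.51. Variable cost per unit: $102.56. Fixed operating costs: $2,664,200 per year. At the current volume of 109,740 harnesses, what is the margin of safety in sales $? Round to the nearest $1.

Unit CM = price − variable cost = $144.51 − $102.56 = $41.95. Break-even units = $2,664,200 ÷ $41.95 = 63,508.94; break-even revenue = 63,508.94 × $144.51 = $9,177,676.81.
Current sales = 109,740 × $144.51 = $15,858,527.40.
Margin of safety = $15,858,527.40 − $9,177,676.81 = $6,680,851.

$6,680,851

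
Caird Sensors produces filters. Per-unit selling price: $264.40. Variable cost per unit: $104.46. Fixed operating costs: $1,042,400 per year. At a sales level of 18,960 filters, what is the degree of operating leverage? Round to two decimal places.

1.52

Contribution at this volume is 18,960 × $159.94 = $3,032,462.40.
Subtracting fixed costs: EBIT = $3,032,462.40 − $1,042,400 = $1,990,062.40.
Degree of operating leverage = $3,032,462.40 / $1,990,062.40 = 1.5238.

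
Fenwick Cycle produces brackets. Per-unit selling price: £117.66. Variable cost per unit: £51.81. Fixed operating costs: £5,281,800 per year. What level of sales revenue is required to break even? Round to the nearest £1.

£9,437,458

Contribution margin per unit = £117.66 − £51.81 = £65.85, a CM ratio of £65.85 ÷ £117.66 = 0.5597.
Break-even revenue = fixed costs × price ÷ CM = £5,281,800 × £117.66 ÷ £65.85 = £9,437,458.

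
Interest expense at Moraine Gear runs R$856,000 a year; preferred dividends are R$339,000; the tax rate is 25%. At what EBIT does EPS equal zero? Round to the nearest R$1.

Grossing the preferred dividend up to pre-tax terms: R$339,000 / (1 − 0.25) = R$452,000.00.
EPS = 0 when EBIT covers interest plus the pre-tax preferred burden: R$856,000 + R$452,000.00 = R$1,308,000.00.

R$1,308,000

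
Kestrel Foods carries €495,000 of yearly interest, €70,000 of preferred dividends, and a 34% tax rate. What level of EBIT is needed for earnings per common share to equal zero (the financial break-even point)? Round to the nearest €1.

Preferred dividends are paid after tax, so their pre-tax equivalent is €70,000 ÷ (1 − 0.34) = €106,060.61.
Financial break-even EBIT = interest + D_p ÷ (1 − t) = €495,000 + €106,060.61 = €601,060.61.

€601,061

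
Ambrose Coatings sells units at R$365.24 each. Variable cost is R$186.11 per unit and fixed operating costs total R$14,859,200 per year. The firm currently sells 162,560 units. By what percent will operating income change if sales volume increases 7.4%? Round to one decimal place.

+15.1%

At 162,560 units, contribution = 162,560 × R$179.13 = R$29,119,372.80.
Subtracting fixed costs: EBIT = R$29,119,372.80 − R$14,859,200 = R$14,260,172.80.
So DOL = total CM / EBIT = R$29,119,372.80 / R$14,260,172.80 = 2.0420.
Operating income changes by 2.0420 × +7.4% = +15.1%.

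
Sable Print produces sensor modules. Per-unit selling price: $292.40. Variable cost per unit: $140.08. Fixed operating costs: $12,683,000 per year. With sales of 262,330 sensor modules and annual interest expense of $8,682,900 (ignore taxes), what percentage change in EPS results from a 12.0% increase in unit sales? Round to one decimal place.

Total contribution margin = 262,330 × $152.32 = $39,958,105.60.
Operating income = contribution − fixed costs = $39,958,105.60 − $12,683,000 = $27,275,105.60.
Interest = $8,682,900.00, so EBIT − I = $18,592,205.60.
DCL = total CM / (EBIT − I) = $39,958,105.60 / $18,592,205.60 = 2.1492.
EPS therefore changes by 2.1492 × (+12.0%) = +25.8%.

+25.8%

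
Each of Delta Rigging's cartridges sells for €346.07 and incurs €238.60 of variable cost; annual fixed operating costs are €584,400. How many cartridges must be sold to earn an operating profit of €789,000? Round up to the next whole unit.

12,780 cartridges

Unit CM = price − variable cost = €346.07 − €238.60 = €107.47.
Need Q such that Q × €107.47 − €584,400 = €789,000, i.e. Q = €1,373,400 / €107.47 = 12,779.38 → 12,780.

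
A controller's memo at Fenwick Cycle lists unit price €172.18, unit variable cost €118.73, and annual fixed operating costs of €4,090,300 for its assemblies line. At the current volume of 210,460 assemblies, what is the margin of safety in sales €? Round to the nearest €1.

Each unit contributes €172.18 − €118.73 = €53.45. Break-even units = €4,090,300 ÷ €53.45 = 76,525.72; break-even revenue = 76,525.72 × €172.18 = €13,176,199.33.
Current sales = 210,460 × €172.18 = €36,237,002.80.
Margin of safety = €36,237,002.80 − €13,176,199.33 = €23,060,803.

€23,060,803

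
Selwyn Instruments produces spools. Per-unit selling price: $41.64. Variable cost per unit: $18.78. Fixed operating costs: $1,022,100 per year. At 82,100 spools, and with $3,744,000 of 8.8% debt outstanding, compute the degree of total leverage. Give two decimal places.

At 82,100 units, contribution = 82,100 × $22.86 = $1,876,806.00.
EBIT = $1,876,806.00 − $1,022,100 = $854,706.00. Interest = $329,472.00, so EBIT − I = $525,234.00.
Degree of total leverage = total CM / (EBIT − interest) = $1,876,806.00 / $525,234.00 = 3.5733.

3.57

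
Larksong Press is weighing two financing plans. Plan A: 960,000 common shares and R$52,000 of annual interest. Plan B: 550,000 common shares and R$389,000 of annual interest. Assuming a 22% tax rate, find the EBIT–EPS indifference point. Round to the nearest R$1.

At indifference, (EBIT − 52,000)(1 − t)/960,000 = (EBIT − 389,000)(1 − t)/550,000.
Cancelling (1 − t) and cross-multiplying: 550,000·(EBIT − 52,000) = 960,000·(EBIT − 389,000).
Solving, EBIT = (389,000·960,000 − 52,000·550,000) / (960,000 − 550,000) = 344,840,000,000 / 410,000 = 841,073.17.

R$841,073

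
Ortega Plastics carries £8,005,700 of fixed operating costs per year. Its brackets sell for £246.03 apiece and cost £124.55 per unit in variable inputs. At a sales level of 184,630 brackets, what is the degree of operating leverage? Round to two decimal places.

1.56

At 184,630 units, contribution = 184,630 × £121.48 = £22,428,852.40.
EBIT = £22,428,852.40 − £8,005,700 = £14,423,152.40.
So DOL = total CM / EBIT = £22,428,852.40 / £14,423,152.40 = 1.5551.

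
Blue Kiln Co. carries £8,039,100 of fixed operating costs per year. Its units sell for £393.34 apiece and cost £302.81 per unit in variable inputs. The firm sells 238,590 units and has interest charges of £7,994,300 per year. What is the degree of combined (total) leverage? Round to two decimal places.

3.88

At 238,590 units, contribution = 238,590 × £90.53 = £21,599,552.70.
Subtracting fixed costs: EBIT = £21,599,552.70 − £8,039,100 = £13,560,452.70. Interest = £7,994,300.00.
DOL = £21,599,552.70 ÷ £13,560,452.70 = 1.5928; DFL = £13,560,452.70 ÷ £5,566,152.70 = 2.4362.
DCL = DOL × DFL = 1.5928 × 2.4362 = 3.8804.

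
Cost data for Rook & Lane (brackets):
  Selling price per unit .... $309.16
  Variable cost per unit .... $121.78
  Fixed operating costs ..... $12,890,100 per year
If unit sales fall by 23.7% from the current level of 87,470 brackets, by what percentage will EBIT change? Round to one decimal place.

Contribution at this volume is 87,470 × $187.38 = $16,390,128.60.
Subtracting fixed costs: EBIT = $16,390,128.60 − $12,890,100 = $3,500,028.60.
Degree of operating leverage = $16,390,128.60 / $3,500,028.60 = 4.6829.
Operating income changes by 4.6829 × -23.7% = -111.0%.

-111.0%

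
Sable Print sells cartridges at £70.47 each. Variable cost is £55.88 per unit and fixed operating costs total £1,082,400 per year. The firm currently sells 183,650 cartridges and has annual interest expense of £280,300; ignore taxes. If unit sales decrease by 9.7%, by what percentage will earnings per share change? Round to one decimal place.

Contribution at this volume is 183,650 × £14.59 = £2,679,453.50.
EBIT = £2,679,453.50 − £1,082,400 = £1,597,053.50.
Interest = £280,300.00, so EBIT − I = £1,316,753.50.
Degree of combined leverage = contribution ÷ (EBIT − I) = £2,679,453.50 ÷ £1,316,753.50 = 2.0349.
EPS therefore changes by 2.0349 × (-9.7%) = -19.7%.

-19.7%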